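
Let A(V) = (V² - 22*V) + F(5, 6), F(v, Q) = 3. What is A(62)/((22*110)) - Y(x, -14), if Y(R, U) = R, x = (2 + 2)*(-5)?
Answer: 50883/2420 ≈ 21.026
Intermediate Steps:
x = -20 (x = 4*(-5) = -20)
A(V) = 3 + V² - 22*V (A(V) = (V² - 22*V) + 3 = 3 + V² - 22*V)
A(62)/((22*110)) - Y(x, -14) = (3 + 62² - 22*62)/((22*110)) - 1*(-20) = (3 + 3844 - 1364)/2420 + 20 = 2483*(1/2420) + 20 = 2483/2420 + 20 = 50883/2420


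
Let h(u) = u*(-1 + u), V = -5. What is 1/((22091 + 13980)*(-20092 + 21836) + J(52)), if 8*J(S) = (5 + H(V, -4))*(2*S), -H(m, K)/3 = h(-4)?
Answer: 1/62907109 ≈ 1.5896e-8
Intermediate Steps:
H(m, K) = -60 (H(m, K) = -(-12)*(-1 - 4) = -(-12)*(-5) = -3*20 = -60)
J(S) = -55*S/4 (J(S) = ((5 - 60)*(2*S))/8 = (-110*S)/8 = -55*S/4)
1/((22091 + 13980)*(-20092 + 21836) + J(52)) = 1/((22091 + 13980)*(-20092 + 21836) - 55/4*52) = 1/(36071*1744 - 715) = 1/(62907824 - 715) = 1/62907109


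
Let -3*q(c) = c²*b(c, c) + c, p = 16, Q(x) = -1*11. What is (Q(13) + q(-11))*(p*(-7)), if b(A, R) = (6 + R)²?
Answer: 341264/3 ≈ 1.1375e+5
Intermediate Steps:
Q(x) = -11
q(c) = -c/3 - c²*(6 + c)²/3 (q(c) = -(c²*(6 + c)² + c)/3 = -(c + c²*(6 + c)²)/3 = -c/3 - c²*(6 + c)²/3)
(Q(13) + q(-11))*(p*(-7)) = (-11 - ⅓*(-11)*(1 - 11*(6 - 11)²))*(16*(-7)) = (-11 - ⅓*(-11)*(1 - 11*(-5)²))*(-112) = (-11 - ⅓*(-11)*(1 - 11*25))*(-112) = (-11 - ⅓*(-11)*(1 - 275))*(-112) = (-11 - ⅓*(-11)*(-274))*(-112) = (-11 - 3014/3)*(-112) = -3047/3*(-112) = 341264/3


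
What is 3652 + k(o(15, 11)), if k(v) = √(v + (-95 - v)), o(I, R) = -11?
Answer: 3652 + I*√95 ≈ 3652.0 + 9.7468*I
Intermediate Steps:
k(v) = I*√95 (k(v) = √(-95) = I*√95)
3652 + k(o(15, 11)) = 3652 + I*√95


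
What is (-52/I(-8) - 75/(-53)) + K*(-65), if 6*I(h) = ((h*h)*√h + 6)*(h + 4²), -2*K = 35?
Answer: 495029762/434653 + 1248*I*√2/8201 ≈ 1138.9 + 0.21521*I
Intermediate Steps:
K = -35/2 (K = -½*35 = -35/2 ≈ -17.500)
I(h) = (6 + h^(5/2))*(16 + h)/6 (I(h) = (((h*h)*√h + 6)*(h + 4²))/6 = ((h²*√h + 6)*(h + 16))/6 = ((h^(5/2) + 6)*(16 + h))/6 = ((6 + h^(5/2))*(16 + h))/6 = (6 + h^(5/2))*(16 + h)/6)
(-52/I(-8) - 75/(-53)) + K*(-65) = (-52/(16 - 8 + (-8)^(7/2)/6 + 8*(-8)^(5/2)/3) - 75/(-53)) - 35/2*(-65) = (-52/(16 - 8 + (-1024*I*√2)/6 + 8*(128*I*√2)/3) - 75*(-1/53)) + 2275/2 = (-52/(16 - 8 - 512*I*√2/3 + 1024*I*√2/3) + 75/53) + 2275/2 = (-52/(8 + 512*I*√2/3) + 75/53) + 2275/2 = (75/53 - 52/(8 + 512*I*√2/3)) + 2275/2 = 120725/106 - 52/(8 + 512*I*√2/3)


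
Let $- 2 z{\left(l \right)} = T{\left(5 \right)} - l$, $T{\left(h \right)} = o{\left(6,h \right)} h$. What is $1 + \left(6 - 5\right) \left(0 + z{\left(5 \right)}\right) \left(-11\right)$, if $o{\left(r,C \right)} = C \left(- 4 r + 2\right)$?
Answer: $- \frac{6103}{2} \approx -3051.5$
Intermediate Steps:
$o{\left(r,C \right)} = C \left(2 - 4 r\right)$
$T{\left(h \right)} = - 22 h^{2}$ ($T{\left(h \right)} = 2 h \left(1 - 12\right) h = 2 h \left(-11\right) h = - 22 h h = - 22 h^{2}$)
$z{\left(l \right)} = 275 + \frac{l}{2}$ ($z{\left(l \right)} = - \frac{- 22 \cdot 5^{2} - l}{2} = - \frac{\left(-22\right) 25 - l}{2} = - \frac{-550 - l}{2} = 275 + \frac{l}{2}$)
$1 + \left(6 - 5\right) \left(0 + z{\left(5 \right)}\right) \left(-11\right) = 1 + \left(6 - 5\right) \left(0 + \left(275 + \frac{1}{2} \cdot 5\right)\right) \left(-11\right) = 1 + 1 \left(0 + \left(275 + \frac{5}{2}\right)\right) \left(-11\right) = 1 + 1 \left(0 + \frac{555}{2}\right) \left(-11\right) = 1 + 1 \cdot \frac{555}{2} \left(-11\right) = 1 + \frac{555}{2} \left(-11\right) = 1 - \frac{6105}{2} = - \frac{6103}{2}$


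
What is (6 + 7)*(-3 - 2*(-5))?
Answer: 91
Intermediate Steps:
(6 + 7)*(-3 - 2*(-5)) = 13*(-3 + 10) = 13*7 = 91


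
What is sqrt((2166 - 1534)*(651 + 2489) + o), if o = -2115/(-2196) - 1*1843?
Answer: sqrt(29509583443)/122 ≈ 1408.1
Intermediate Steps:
o = -449457/244 (o = -2115*(-1/2196) - 1843 = 235/244 - 1843 = -449457/244 ≈ -1842.0)
sqrt((2166 - 1534)*(651 + 2489) + o) = sqrt((2166 - 1534)*(651 + 2489) - 449457/244) = sqrt(632*3140 - 449457/244) = sqrt(1984480 - 449457/244) = sqrt(483763663/244) = sqrt(29509583443)/122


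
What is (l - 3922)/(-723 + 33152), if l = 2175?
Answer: -1747/32429 ≈ -0.053872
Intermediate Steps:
(l - 3922)/(-723 + 33152) = (2175 - 3922)/(-723 + 33152) = -1747/32429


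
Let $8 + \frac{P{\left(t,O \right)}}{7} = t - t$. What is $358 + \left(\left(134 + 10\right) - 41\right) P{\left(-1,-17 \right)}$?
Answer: $-5410$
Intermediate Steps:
$P{\left(t,O \right)} = -56$ ($P{\left(t,O \right)} = -56 + 7 \left(t - t\right) = -56 + 7 \cdot 0 = -56 + 0 = -56$)
$358 + \left(\left(134 + 10\right) - 41\right) P{\left(-1,-17 \right)} = 358 + \left(\left(134 + 10\right) - 41\right) \left(-56\right) = 358 + \left(144 - 41\right) \left(-56\right) = 358 + 103 \left(-56\right) = 358 - 5768 = -5410$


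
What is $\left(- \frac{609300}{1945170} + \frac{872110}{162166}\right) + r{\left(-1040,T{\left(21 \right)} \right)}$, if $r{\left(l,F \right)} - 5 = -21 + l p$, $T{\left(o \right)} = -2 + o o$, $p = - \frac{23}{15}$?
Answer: $\frac{8326214993359}{5257340637} \approx 1583.7$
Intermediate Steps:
$p = - \frac{23}{15}$ ($p = \left(-23\right) \frac{1}{15} = - \frac{23}{15} \approx -1.5333$)
$T{\left(o \right)} = -2 + o^{2}$
$r{\left(l,F \right)} = -16 - \frac{23 l}{15}$ ($r{\left(l,F \right)} = 5 + \left(-21 + l \left(- \frac{23}{15}\right)\right) = 5 - \left(21 + \frac{23 l}{15}\right) = -16 - \frac{23 l}{15}$)
$\left(- \frac{609300}{1945170} + \frac{872110}{162166}\right) + r{\left(-1040,T{\left(21 \right)} \right)} = \left(- \frac{609300}{1945170} + \frac{872110}{162166}\right) - - \frac{4736}{3} = \left(\left(-609300\right) \frac{1}{1945170} + 872110 \cdot \frac{1}{162166}\right) + \left(-16 + \frac{4784}{3}\right) = \left(- \frac{6770}{21613} + \frac{436055}{81083}\right) + \frac{4736}{3} = \frac{8875524805}{1752446879} + \frac{4736}{3} = \frac{8326214993359}{5257340637}$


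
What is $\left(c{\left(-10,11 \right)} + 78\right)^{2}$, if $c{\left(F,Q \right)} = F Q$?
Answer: $1024$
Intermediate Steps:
$\left(c{\left(-10,11 \right)} + 78\right)^{2} = \left(\left(-10\right) 11 + 78\right)^{2} = \left(-110 + 78\right)^{2} = \left(-32\right)^{2} = 1024$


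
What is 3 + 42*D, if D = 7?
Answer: 297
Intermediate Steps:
3 + 42*D = 3 + 42*7 = 3 + 294 = 297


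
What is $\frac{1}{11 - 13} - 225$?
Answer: $- \frac{451}{2} \approx -225.5$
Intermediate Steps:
$\frac{1}{11 - 13} - 225 = \frac{1}{-2} - 225 = - \frac{1}{2} - 225 = - \frac{451}{2}$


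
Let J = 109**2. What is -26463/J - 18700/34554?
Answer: -568288601/205268037 ≈ -2.7685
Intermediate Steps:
J = 11881
-26463/J - 18700/34554 = -26463/11881 - 18700/34554 = -26463*1/11881 - 18700*1/34554 = -26463/11881 - 9350/17277 = -568288601/205268037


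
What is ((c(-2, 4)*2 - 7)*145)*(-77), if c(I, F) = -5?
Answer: 189805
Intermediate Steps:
((c(-2, 4)*2 - 7)*145)*(-77) = ((-5*2 - 7)*145)*(-77) = ((-10 - 7)*145)*(-77) = -17*145*(-77) = -2465*(-77) = 189805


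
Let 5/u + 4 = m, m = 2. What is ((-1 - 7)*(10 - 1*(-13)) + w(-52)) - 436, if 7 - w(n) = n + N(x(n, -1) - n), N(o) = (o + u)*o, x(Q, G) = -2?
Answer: -2936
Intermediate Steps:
u = -5/2 (u = 5/(-4 + 2) = 5/(-2) = 5*(-½) = -5/2 ≈ -2.5000)
N(o) = o*(-5/2 + o) (N(o) = (o - 5/2)*o = (-5/2 + o)*o = o*(-5/2 + o))
w(n) = 7 - n - (-9 - 2*n)*(-2 - n)/2 (w(n) = 7 - (n + (-2 - n)*(-5 + 2*(-2 - n))/2) = 7 - (n + (-2 - n)*(-5 + (-4 - 2*n))/2) = 7 - (n + (-2 - n)*(-9 - 2*n)/2) = 7 - (n + (-9 - 2*n)*(-2 - n)/2) = 7 + (-n - (-9 - 2*n)*(-2 - n)/2) = 7 - n - (-9 - 2*n)*(-2 - n)/2)
((-1 - 7)*(10 - 1*(-13)) + w(-52)) - 436 = ((-1 - 7)*(10 - 1*(-13)) + (-2 - 1*(-52)² - 15/2*(-52))) - 436 = (-8*(10 + 13) + (-2 - 1*2704 + 390)) - 436 = (-8*23 + (-2 - 2704 + 390)) - 436 = (-184 - 2316) - 436 = -2500 - 436 = -2936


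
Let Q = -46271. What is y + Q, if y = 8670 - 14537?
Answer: -52138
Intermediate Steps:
y = -5867
y + Q = -5867 - 46271 = -52138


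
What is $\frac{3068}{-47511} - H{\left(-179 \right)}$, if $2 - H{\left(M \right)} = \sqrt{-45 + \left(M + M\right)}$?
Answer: $- \frac{98090}{47511} + i \sqrt{403} \approx -2.0646 + 20.075 i$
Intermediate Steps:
$H{\left(M \right)} = 2 - \sqrt{-45 + 2 M}$ ($H{\left(M \right)} = 2 - \sqrt{-45 + \left(M + M\right)} = 2 - \sqrt{-45 + 2 M}$)
$\frac{3068}{-47511} - H{\left(-179 \right)} = \frac{3068}{-47511} - \left(2 - \sqrt{-45 + 2 \left(-179\right)}\right) = 3068 \left(- \frac{1}{47511}\right) - \left(2 - \sqrt{-45 - 358}\right) = - \frac{3068}{47511} - \left(2 - \sqrt{-403}\right) = - \frac{3068}{47511} - \left(2 - i \sqrt{403}\right) = - \frac{98090}{47511} + i \sqrt{403}$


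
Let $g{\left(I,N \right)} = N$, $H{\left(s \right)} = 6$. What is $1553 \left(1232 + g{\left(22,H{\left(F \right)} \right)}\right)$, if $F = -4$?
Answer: $1922614$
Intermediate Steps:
$1553 \left(1232 + g{\left(22,H{\left(F \right)} \right)}\right) = 1553 \left(1232 + 6\right) = 1553 \cdot 1238 = 1922614$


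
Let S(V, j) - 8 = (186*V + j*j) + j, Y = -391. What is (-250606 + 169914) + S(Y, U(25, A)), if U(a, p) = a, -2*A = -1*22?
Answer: -152760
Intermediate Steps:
A = 11 (A = -(-1)*22/2 = -½*(-22) = 11)
S(V, j) = 8 + j + j² + 186*V (S(V, j) = 8 + ((186*V + j*j) + j) = 8 + ((186*V + j²) + j) = 8 + ((j² + 186*V) + j) = 8 + (j + j² + 186*V) = 8 + j + j² + 186*V)
(-250606 + 169914) + S(Y, U(25, A)) = (-250606 + 169914) + (8 + 25 + 25² + 186*(-391)) = -80692 + (8 + 25 + 625 - 72726) = -80692 - 72068 = -152760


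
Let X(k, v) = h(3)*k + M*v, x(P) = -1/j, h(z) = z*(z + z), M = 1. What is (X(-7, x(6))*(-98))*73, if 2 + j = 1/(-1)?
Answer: 2697058/3 ≈ 8.9902e+5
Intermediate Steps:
j = -3 (j = -2 + 1/(-1) = -2 + 1*(-1) = -2 - 1 = -3)
h(z) = 2*z² (h(z) = z*(2*z) = 2*z²)
x(P) = ⅓ (x(P) = -1/(-3) = -1*(-⅓) = ⅓)
X(k, v) = v + 18*k (X(k, v) = (2*3²)*k + 1*v = (2*9)*k + v = 18*k + v = v + 18*k)
(X(-7, x(6))*(-98))*73 = ((⅓ + 18*(-7))*(-98))*73 = ((⅓ - 126)*(-98))*73 = -377/3*(-98)*73 = (36946/3)*73 = 2697058/3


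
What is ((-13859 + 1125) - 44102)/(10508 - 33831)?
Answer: 56836/23323 ≈ 2.4369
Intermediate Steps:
((-13859 + 1125) - 44102)/(10508 - 33831) = (-12734 - 44102)/(-23323) = -56836*(-1/23323) = 56836/23323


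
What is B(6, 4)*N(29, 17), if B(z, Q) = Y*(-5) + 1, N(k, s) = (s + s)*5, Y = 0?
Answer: 170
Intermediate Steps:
N(k, s) = 10*s (N(k, s) = (2*s)*5 = 10*s)
B(z, Q) = 1 (B(z, Q) = 0*(-5) + 1 = 0 + 1 = 1)
B(6, 4)*N(29, 17) = 1*(10*17) = 1*170 = 170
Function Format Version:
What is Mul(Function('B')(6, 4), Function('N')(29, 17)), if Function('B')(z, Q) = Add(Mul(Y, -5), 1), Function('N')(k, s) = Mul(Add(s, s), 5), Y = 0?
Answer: 170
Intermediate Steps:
Function('N')(k, s) = Mul(10, s) (Function('N')(k, s) = Mul(Mul(2, s), 5) = Mul(10, s))
Function('B')(z, Q) = 1 (Function('B')(z, Q) = Add(Mul(0, -5), 1) = Add(0, 1) = 1)
Mul(Function('B')(6, 4), Function('N')(29, 17)) = Mul(1, Mul(10, 17)) = Mul(1, 170) = 170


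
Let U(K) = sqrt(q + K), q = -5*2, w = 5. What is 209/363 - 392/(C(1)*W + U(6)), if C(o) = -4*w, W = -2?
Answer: -121741/13233 + 196*I/401 ≈ -9.1998 + 0.48878*I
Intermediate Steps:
q = -10
C(o) = -20 (C(o) = -4*5 = -20)
U(K) = sqrt(-10 + K)
209/363 - 392/(C(1)*W + U(6)) = 209/363 - 392/(-20*(-2) + sqrt(-10 + 6)) = 209*(1/363) - 392/(40 + sqrt(-4)) = 19/33 - 392*(40 - 2*I)/1604 = 19/33 - 98*(40 - 2*I)/401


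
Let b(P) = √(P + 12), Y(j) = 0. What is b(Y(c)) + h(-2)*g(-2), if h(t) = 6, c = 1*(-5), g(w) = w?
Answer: -12 + 2*√3 ≈ -8.5359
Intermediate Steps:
c = -5
b(P) = √(12 + P)
b(Y(c)) + h(-2)*g(-2) = √(12 + 0) + 6*(-2) = √12 - 12 = 2*√3 - 12 = -12 + 2*√3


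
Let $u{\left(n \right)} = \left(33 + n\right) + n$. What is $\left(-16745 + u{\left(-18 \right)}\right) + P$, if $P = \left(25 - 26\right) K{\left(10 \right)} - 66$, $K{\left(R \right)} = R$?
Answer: $-16824$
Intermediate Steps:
$u{\left(n \right)} = 33 + 2 n$
$P = -76$ ($P = \left(25 - 26\right) 10 - 66 = \left(-1\right) 10 - 66 = -10 - 66 = -76$)
$\left(-16745 + u{\left(-18 \right)}\right) + P = \left(-16745 + \left(33 + 2 \left(-18\right)\right)\right) - 76 = \left(-16745 + \left(33 - 36\right)\right) - 76 = \left(-16745 - 3\right) - 76 = -16748 - 76 = -16824$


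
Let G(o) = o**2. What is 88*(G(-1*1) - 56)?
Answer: -4840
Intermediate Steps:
88*(G(-1*1) - 56) = 88*((-1*1)**2 - 56) = 88*((-1)**2 - 56) = 88*(1 - 56) = 88*(-55) = -4840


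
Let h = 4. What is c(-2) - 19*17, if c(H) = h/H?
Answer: -325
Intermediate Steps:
c(H) = 4/H
c(-2) - 19*17 = 4/(-2) - 19*17 = 4*(-½) - 323 = -2 - 323 = -325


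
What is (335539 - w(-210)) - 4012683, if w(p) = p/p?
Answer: -3677145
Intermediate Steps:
w(p) = 1
(335539 - w(-210)) - 4012683 = (335539 - 1*1) - 4012683 = (335539 - 1) - 4012683 = 335538 - 4012683 = -3677145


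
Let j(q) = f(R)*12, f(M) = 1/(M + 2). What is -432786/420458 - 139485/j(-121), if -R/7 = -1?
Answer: -87972241767/840916 ≈ -1.0461e+5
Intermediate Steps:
R = 7 (R = -7*(-1) = 7)
f(M) = 1/(2 + M)
j(q) = 4/3 (j(q) = 12/(2 + 7) = 12/9 = (1/9)*12 = 4/3)
-432786/420458 - 139485/j(-121) = -432786/420458 - 139485/4/3 = -432786*1/420458 - 139485*3/4 = -216393/210229 - 418455/4 = -87972241767/840916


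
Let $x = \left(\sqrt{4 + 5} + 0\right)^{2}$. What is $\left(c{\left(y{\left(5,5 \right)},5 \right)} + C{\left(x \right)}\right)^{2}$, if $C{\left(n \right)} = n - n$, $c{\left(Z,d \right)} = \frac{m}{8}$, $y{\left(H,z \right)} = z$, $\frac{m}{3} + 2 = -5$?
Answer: $\frac{441}{64} \approx 6.8906$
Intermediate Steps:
$m = -21$ ($m = -6 + 3 \left(-5\right) = -6 - 15 = -21$)
$c{\left(Z,d \right)} = - \frac{21}{8}$
$x = 9$ ($x = \left(\sqrt{9} + 0\right)^{2} = \left(3 + 0\right)^{2} = 3^{2} = 9$)
$C{\left(n \right)} = 0$
$\left(c{\left(y{\left(5,5 \right)},5 \right)} + C{\left(x \right)}\right)^{2} = \left(- \frac{21}{8} + 0\right)^{2} = \left(- \frac{21}{8}\right)^{2} = \frac{441}{64}$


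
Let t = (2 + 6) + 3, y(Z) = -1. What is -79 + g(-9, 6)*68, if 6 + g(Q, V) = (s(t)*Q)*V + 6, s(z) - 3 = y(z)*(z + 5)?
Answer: 47657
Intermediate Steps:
t = 11 (t = 8 + 3 = 11)
s(z) = -2 - z (s(z) = 3 - (z + 5) = 3 - (5 + z) = 3 + (-5 - z) = -2 - z)
g(Q, V) = -13*Q*V (g(Q, V) = -6 + (((-2 - 1*11)*Q)*V + 6) = -6 + (((-2 - 11)*Q)*V + 6) = -6 + ((-13*Q)*V + 6) = -6 + (-13*Q*V + 6) = -6 + (6 - 13*Q*V) = -13*Q*V)
-79 + g(-9, 6)*68 = -79 - 13*(-9)*6*68 = -79 + 702*68 = -79 + 47736 = 47657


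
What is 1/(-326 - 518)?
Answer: -1/844 ≈ -0.0011848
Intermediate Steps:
1/(-326 - 518) = 1/(-844) = -1/844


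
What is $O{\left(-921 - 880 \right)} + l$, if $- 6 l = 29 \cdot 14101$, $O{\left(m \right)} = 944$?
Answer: $- \frac{403265}{6} \approx -67211.0$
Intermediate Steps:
$l = - \frac{408929}{6}$ ($l = - \frac{29 \cdot 14101}{6} = \left(- \frac{1}{6}\right) 408929 = - \frac{408929}{6} \approx -68155.0$)
$O{\left(-921 - 880 \right)} + l = 944 - \frac{408929}{6} = - \frac{403265}{6}$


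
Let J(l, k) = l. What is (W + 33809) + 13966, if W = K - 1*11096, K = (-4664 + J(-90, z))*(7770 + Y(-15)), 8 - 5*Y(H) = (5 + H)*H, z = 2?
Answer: -183834437/5 ≈ -3.6767e+7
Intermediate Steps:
Y(H) = 8/5 - H*(5 + H)/5 (Y(H) = 8/5 - (5 + H)*H/5 = 8/5 - H*(5 + H)/5)
K = -184017832/5 (K = (-4664 - 90)*(7770 + (8/5 - 1*(-15) - ⅕*(-15)²)) = -4754*(7770 + (8/5 + 15 - ⅕*225)) = -4754*(7770 + (8/5 + 15 - 45)) = -4754*(7770 - 142/5) = -4754*38708/5 = -184017832/5 ≈ -3.6804e+7)
W = -184073312/5 (W = -184017832/5 - 1*11096 = -184017832/5 - 11096 = -184073312/5 ≈ -3.6815e+7)
(W + 33809) + 13966 = (-184073312/5 + 33809) + 13966 = -183904267/5 + 13966 = -183834437/5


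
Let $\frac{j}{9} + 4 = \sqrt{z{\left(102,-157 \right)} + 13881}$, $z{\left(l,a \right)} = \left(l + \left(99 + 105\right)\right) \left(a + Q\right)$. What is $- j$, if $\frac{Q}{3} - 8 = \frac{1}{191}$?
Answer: $36 - \frac{9 i \sqrt{978135639}}{191} \approx 36.0 - 1473.7 i$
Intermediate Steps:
$Q = \frac{4587}{191}$ ($Q = 24 + \frac{3}{191} = \frac{4587}{191} \approx 24.016$)
$z{\left(l,a \right)} = \left(204 + l\right) \left(\frac{4587}{191} + a\right)$ ($z{\left(l,a \right)} = \left(l + \left(99 + 105\right)\right) \left(a + \frac{4587}{191}\right) = \left(l + 204\right) \left(\frac{4587}{191} + a\right) = \left(204 + l\right) \left(\frac{4587}{191} + a\right)$)
$j = -36 + \frac{9 i \sqrt{978135639}}{191}$ ($j = -36 + 9 \sqrt{\left(\frac{935748}{191} + 204 \left(-157\right) + \frac{4587}{191} \cdot 102 - 16014\right) + 13881} = -36 + 9 \sqrt{\left(\frac{935748}{191} - 32028 + \frac{467874}{191} - 16014\right) + 13881} = -36 + 9 \sqrt{- \frac{7772400}{191} + 13881} = -36 + 9 \sqrt{- \frac{5121129}{191}} = -36 + 9 \frac{i \sqrt{978135639}}{191} = -36 + \frac{9 i \sqrt{978135639}}{191} \approx -36.0 + 1473.7 i$)
$- j = - (-36 + \frac{9 i \sqrt{978135639}}{191}) = 36 - \frac{9 i \sqrt{978135639}}{191}$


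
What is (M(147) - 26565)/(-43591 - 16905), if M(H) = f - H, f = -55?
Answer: 26767/60496 ≈ 0.44246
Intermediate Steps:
M(H) = -55 - H
(M(147) - 26565)/(-43591 - 16905) = ((-55 - 1*147) - 26565)/(-43591 - 16905) = ((-55 - 147) - 26565)/(-60496) = (-202 - 26565)*(-1/60496) = -26767*(-1/60496) = 26767/60496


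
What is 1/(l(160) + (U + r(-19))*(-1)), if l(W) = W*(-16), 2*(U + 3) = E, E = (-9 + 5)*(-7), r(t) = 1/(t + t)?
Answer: -38/97697 ≈ -0.00038896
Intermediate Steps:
r(t) = 1/(2*t)
E = 28 (E = -4*(-7) = 28)
U = 11 (U = -3 + (½)*28 = -3 + 14 = 11)
l(W) = -16*W
1/(l(160) + (U + r(-19))*(-1)) = 1/(-16*160 + (11 + (½)/(-19))*(-1)) = 1/(-2560 + (11 + (½)*(-1/19))*(-1)) = 1/(-2560 + (11 - 1/38)*(-1)) = 1/(-2560 + (417/38)*(-1)) = 1/(-2560 - 417/38) = 1/(-97697/38) = -38/97697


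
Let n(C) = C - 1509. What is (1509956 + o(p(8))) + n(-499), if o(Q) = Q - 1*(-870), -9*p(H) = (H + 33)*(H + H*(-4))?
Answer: 4526782/3 ≈ 1.5089e+6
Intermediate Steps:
p(H) = H*(33 + H)/3 (p(H) = -(H + 33)*(H + H*(-4))/9 = -(33 + H)*(H - 4*H)/9 = -(33 + H)*(-3*H)/9 = -(-1)*H*(33 + H)/3 = H*(33 + H)/3)
o(Q) = 870 + Q (o(Q) = Q + 870 = 870 + Q)
n(C) = -1509 + C
(1509956 + o(p(8))) + n(-499) = (1509956 + (870 + (1/3)*8*(33 + 8))) + (-1509 - 499) = (1509956 + (870 + (1/3)*8*41)) - 2008 = (1509956 + (870 + 328/3)) - 2008 = (1509956 + 2938/3) - 2008 = 4532806/3 - 2008 = 4526782/3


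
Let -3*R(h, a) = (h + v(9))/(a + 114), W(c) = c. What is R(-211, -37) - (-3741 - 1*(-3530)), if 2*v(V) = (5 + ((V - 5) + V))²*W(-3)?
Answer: 49438/231 ≈ 214.02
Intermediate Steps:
v(V) = -6*V² (v(V) = ((5 + ((V - 5) + V))²*(-3))/2 = ((5 + ((-5 + V) + V))²*(-3))/2 = ((5 + (-5 + 2*V))²*(-3))/2 = ((2*V)²*(-3))/2 = ((4*V²)*(-3))/2 = (-12*V²)/2 = -6*V²)
R(h, a) = -(-486 + h)/(3*(114 + a)) (R(h, a) = -(h - 6*9²)/(3*(a + 114)) = -(h - 6*81)/(3*(114 + a)) = -(h - 486)/(3*(114 + a)) = -(-486 + h)/(3*(114 + a)))
R(-211, -37) - (-3741 - 1*(-3530)) = (486 - 1*(-211))/(3*(114 - 37)) - (-3741 - 1*(-3530)) = (⅓)*(486 + 211)/77 - (-3741 + 3530) = (⅓)*(1/77)*697 - 1*(-211) = 697/231 + 211 = 49438/231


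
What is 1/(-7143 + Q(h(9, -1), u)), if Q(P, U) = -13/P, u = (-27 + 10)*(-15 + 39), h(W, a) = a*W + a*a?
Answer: -8/57131 ≈ -0.00014003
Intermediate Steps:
h(W, a) = a² + W*a (h(W, a) = W*a + a² = a² + W*a)
u = -408 (u = -17*24 = -408)
1/(-7143 + Q(h(9, -1), u)) = 1/(-7143 - 13*(-1/(9 - 1))) = 1/(-7143 - 13/((-1*8))) = 1/(-7143 - 13/(-8)) = 1/(-7143 - 13*(-⅛)) = 1/(-7143 + 13/8) = 1/(-57131/8) = -8/57131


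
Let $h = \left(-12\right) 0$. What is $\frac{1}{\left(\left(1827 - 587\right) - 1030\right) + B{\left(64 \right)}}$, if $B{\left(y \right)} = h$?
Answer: $\frac{1}{210} \approx 0.0047619$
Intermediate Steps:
$h = 0$
$B{\left(y \right)} = 0$
$\frac{1}{\left(\left(1827 - 587\right) - 1030\right) + B{\left(64 \right)}} = \frac{1}{\left(\left(1827 - 587\right) - 1030\right) + 0} = \frac{1}{\left(1240 - 1030\right) + 0} = \frac{1}{210 + 0} = \frac{1}{210}$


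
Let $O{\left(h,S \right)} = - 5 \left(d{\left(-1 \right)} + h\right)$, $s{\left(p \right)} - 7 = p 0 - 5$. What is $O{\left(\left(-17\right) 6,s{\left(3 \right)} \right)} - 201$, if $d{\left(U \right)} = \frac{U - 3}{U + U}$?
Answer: $299$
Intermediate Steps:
$d{\left(U \right)} = \frac{-3 + U}{2 U}$
$s{\left(p \right)} = 2$ ($s{\left(p \right)} = 7 + \left(p 0 - 5\right) = 7 + \left(0 - 5\right) = 7 - 5 = 2$)
$O{\left(h,S \right)} = -10 - 5 h$ ($O{\left(h,S \right)} = - 5 \left(\frac{-3 - 1}{2 \left(-1\right)} + h\right) = - 5 \left(\frac{1}{2} \left(-1\right) \left(-4\right) + h\right) = - 5 \left(2 + h\right) = -10 - 5 h$)
$O{\left(\left(-17\right) 6,s{\left(3 \right)} \right)} - 201 = \left(-10 - 5 \left(\left(-17\right) 6\right)\right) - 201 = \left(-10 - -510\right) - 201 = \left(-10 + 510\right) - 201 = 500 - 201 = 299$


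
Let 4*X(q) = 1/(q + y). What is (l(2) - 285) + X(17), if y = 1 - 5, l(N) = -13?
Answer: -15495/52 ≈ -297.98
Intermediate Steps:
y = -4
X(q) = 1/(4*(-4 + q)) (X(q) = 1/(4*(q - 4)) = 1/(4*(-4 + q)))
(l(2) - 285) + X(17) = (-13 - 285) + 1/(4*(-4 + 17)) = -298 + (1/4)/13 = -298 + (1/4)*(1/13) = -298 + 1/52 = -15495/52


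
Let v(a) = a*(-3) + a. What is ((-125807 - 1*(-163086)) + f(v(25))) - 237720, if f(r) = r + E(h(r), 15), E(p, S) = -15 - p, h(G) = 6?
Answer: -200512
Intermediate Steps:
v(a) = -2*a (v(a) = -3*a + a = -2*a)
f(r) = -21 + r (f(r) = r + (-15 - 1*6) = r + (-15 - 6) = r - 21 = -21 + r)
((-125807 - 1*(-163086)) + f(v(25))) - 237720 = ((-125807 - 1*(-163086)) + (-21 - 2*25)) - 237720 = ((-125807 + 163086) + (-21 - 50)) - 237720 = (37279 - 71) - 237720 = 37208 - 237720 = -200512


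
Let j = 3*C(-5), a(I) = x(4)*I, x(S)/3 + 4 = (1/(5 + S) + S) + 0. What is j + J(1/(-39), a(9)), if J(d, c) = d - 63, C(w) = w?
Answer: -3043/39 ≈ -78.026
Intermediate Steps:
x(S) = -12 + 3*S + 3/(5 + S) (x(S) = -12 + 3*((1/(5 + S) + S) + 0) = -12 + 3*((S + 1/(5 + S)) + 0) = -12 + 3*(S + 1/(5 + S)) = -12 + (3*S + 3/(5 + S)) = -12 + 3*S + 3/(5 + S))
a(I) = I/3 (a(I) = (3*(-19 + 4 + 4²)/(5 + 4))*I = (3*(-19 + 4 + 16)/9)*I = (3*(⅑)*1)*I = I/3)
J(d, c) = -63 + d
j = -15 (j = 3*(-5) = -15)
j + J(1/(-39), a(9)) = -15 + (-63 + 1/(-39)) = -15 + (-63 - 1/39) = -15 - 2458/39 = -3043/39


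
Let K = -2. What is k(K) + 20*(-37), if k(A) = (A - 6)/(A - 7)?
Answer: -6652/9 ≈ -739.11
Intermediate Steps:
k(A) = (-6 + A)/(-7 + A)
k(K) + 20*(-37) = (-6 - 2)/(-7 - 2) + 20*(-37) = -8/(-9) - 740 = -⅑*(-8) - 740 = 8/9 - 740 = -6652/9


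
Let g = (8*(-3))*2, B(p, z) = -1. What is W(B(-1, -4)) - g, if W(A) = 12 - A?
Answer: 61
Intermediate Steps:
g = -48 (g = -24*2 = -48)
W(B(-1, -4)) - g = (12 - 1*(-1)) - 1*(-48) = (12 + 1) + 48 = 13 + 48 = 61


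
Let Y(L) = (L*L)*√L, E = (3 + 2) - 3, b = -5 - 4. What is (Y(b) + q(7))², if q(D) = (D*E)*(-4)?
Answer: (56 - 243*I)² ≈ -55913.0 - 27216.0*I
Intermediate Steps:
b = -9
E = 2 (E = 5 - 3 = 2)
q(D) = -8*D (q(D) = (D*2)*(-4) = (2*D)*(-4) = -8*D)
Y(L) = L^(5/2) (Y(L) = L²*√L = L^(5/2))
(Y(b) + q(7))² = ((-9)^(5/2) - 8*7)² = (243*I - 56)² = (-56 + 243*I)²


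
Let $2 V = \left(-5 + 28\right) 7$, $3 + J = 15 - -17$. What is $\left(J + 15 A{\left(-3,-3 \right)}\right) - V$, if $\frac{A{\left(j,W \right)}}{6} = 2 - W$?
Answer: $\frac{797}{2} \approx 398.5$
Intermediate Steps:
$A{\left(j,W \right)} = 12 - 6 W$ ($A{\left(j,W \right)} = 6 \left(2 - W\right) = 12 - 6 W$)
$J = 29$ ($J = -3 + \left(15 - -17\right) = -3 + \left(15 + 17\right) = -3 + 32 = 29$)
$V = \frac{161}{2}$ ($V = \frac{\left(-5 + 28\right) 7}{2} = \frac{23 \cdot 7}{2} = \frac{1}{2} \cdot 161 = \frac{161}{2} \approx 80.5$)
$\left(J + 15 A{\left(-3,-3 \right)}\right) - V = \left(29 + 15 \left(12 - -18\right)\right) - \frac{161}{2} = \left(29 + 15 \left(12 + 18\right)\right) - \frac{161}{2} = \left(29 + 15 \cdot 30\right) - \frac{161}{2} = \left(29 + 450\right) - \frac{161}{2} = 479 - \frac{161}{2} = \frac{797}{2}$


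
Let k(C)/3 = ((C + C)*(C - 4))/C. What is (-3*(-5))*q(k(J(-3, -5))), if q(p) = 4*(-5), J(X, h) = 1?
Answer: -300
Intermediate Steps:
k(C) = -24 + 6*C (k(C) = 3*(((C + C)*(C - 4))/C) = 3*(((2*C)*(-4 + C))/C) = 3*((2*C*(-4 + C))/C) = 3*(-8 + 2*C) = -24 + 6*C)
q(p) = -20
(-3*(-5))*q(k(J(-3, -5))) = -3*(-5)*(-20) = 15*(-20) = -300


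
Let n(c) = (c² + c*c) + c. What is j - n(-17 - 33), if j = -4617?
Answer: -9567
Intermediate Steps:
n(c) = c + 2*c² (n(c) = (c² + c²) + c = 2*c² + c = c + 2*c²)
j - n(-17 - 33) = -4617 - (-17 - 33)*(1 + 2*(-17 - 33)) = -4617 - (-50)*(1 + 2*(-50)) = -4617 - (-50)*(1 - 100) = -4617 - (-50)*(-99) = -4617 - 1*4950 = -4617 - 4950 = -9567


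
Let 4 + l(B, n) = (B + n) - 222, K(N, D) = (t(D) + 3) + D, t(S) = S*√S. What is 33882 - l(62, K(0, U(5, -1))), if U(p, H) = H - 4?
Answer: 34048 + 5*I*√5 ≈ 34048.0 + 11.18*I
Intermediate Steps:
U(p, H) = -4 + H
t(S) = S^(3/2)
K(N, D) = 3 + D + D^(3/2) (K(N, D) = (D^(3/2) + 3) + D = (3 + D^(3/2)) + D = 3 + D + D^(3/2))
l(B, n) = -226 + B + n (l(B, n) = -4 + ((B + n) - 222) = -4 + (-222 + B + n) = -226 + B + n)
33882 - l(62, K(0, U(5, -1))) = 33882 - (-226 + 62 + (3 + (-4 - 1) + (-4 - 1)^(3/2))) = 33882 - (-226 + 62 + (3 - 5 + (-5)^(3/2))) = 33882 - (-226 + 62 + (3 - 5 - 5*I*√5)) = 33882 - (-226 + 62 + (-2 - 5*I*√5)) = 33882 - (-166 - 5*I*√5) = 33882 + (166 + 5*I*√5) = 34048 + 5*I*√5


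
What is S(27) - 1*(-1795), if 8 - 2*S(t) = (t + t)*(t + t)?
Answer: 341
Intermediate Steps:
S(t) = 4 - 2*t² (S(t) = 4 - (t + t)*(t + t)/2 = 4 - 2*t*2*t/2 = 4 - 2*t²)
S(27) - 1*(-1795) = (4 - 2*27²) - 1*(-1795) = (4 - 2*729) + 1795 = (4 - 1458) + 1795 = -1454 + 1795 = 341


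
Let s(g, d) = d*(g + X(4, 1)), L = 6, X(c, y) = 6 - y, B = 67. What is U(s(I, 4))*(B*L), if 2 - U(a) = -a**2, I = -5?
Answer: 804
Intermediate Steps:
s(g, d) = d*(5 + g) (s(g, d) = d*(g + (6 - 1*1)) = d*(g + (6 - 1)) = d*(g + 5) = d*(5 + g))
U(a) = 2 + a**2 (U(a) = 2 - (-1)*a**2 = 2 + a**2)
U(s(I, 4))*(B*L) = (2 + (4*(5 - 5))**2)*(67*6) = (2 + (4*0)**2)*402 = (2 + 0**2)*402 = (2 + 0)*402 = 2*402 = 804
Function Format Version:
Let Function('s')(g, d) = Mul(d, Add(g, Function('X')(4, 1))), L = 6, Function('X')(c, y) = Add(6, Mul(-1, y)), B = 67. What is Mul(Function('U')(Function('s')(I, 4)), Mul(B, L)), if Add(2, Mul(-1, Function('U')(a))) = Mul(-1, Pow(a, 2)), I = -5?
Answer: 804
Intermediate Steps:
Function('s')(g, d) = Mul(d, Add(5, g)) (Function('s')(g, d) = Mul(d, Add(g, Add(6, Mul(-1, 1)))) = Mul(d, Add(g, Add(6, -1))) = Mul(d, Add(g, 5)) = Mul(d, Add(5, g)))
Function('U')(a) = Add(2, Pow(a, 2)) (Function('U')(a) = Add(2, Mul(-1, Mul(-1, Pow(a, 2)))) = Add(2, Pow(a, 2)))
Mul(Function('U')(Function('s')(I, 4)), Mul(B, L)) = Mul(Add(2, Pow(Mul(4, Add(5, -5)), 2)), Mul(67, 6)) = Mul(Add(2, Pow(Mul(4, 0), 2)), 402) = Mul(Add(2, Pow(0, 2)), 402) = Mul(Add(2, 0), 402) = Mul(2, 402) = 804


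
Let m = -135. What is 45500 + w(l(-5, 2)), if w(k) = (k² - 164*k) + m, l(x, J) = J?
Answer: 45041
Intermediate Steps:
w(k) = -135 + k² - 164*k (w(k) = (k² - 164*k) - 135 = -135 + k² - 164*k)
45500 + w(l(-5, 2)) = 45500 + (-135 + 2² - 164*2) = 45500 + (-135 + 4 - 328) = 45500 - 459 = 45041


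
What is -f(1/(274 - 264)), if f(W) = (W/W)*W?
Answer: -⅒ ≈ -0.10000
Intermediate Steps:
f(W) = W (f(W) = 1*W = W)
-f(1/(274 - 264)) = -1/(274 - 264) = -1/10 = -1*⅒ = -⅒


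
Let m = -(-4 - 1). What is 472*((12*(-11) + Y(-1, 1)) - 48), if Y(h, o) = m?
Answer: -82600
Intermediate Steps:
m = 5 (m = -1*(-5) = 5)
Y(h, o) = 5
472*((12*(-11) + Y(-1, 1)) - 48) = 472*((12*(-11) + 5) - 48) = 472*((-132 + 5) - 48) = 472*(-127 - 48) = 472*(-175) = -82600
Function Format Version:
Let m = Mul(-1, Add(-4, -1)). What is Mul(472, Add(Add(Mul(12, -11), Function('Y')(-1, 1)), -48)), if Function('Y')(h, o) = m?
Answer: -82600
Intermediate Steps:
m = 5 (m = Mul(-1, -5) = 5)
Function('Y')(h, o) = 5
Mul(472, Add(Add(Mul(12, -11), Function('Y')(-1, 1)), -48)) = Mul(472, Add(Add(Mul(12, -11), 5), -48)) = Mul(472, Add(Add(-132, 5), -48)) = Mul(472, Add(-127, -48)) = Mul(472, -175) = -82600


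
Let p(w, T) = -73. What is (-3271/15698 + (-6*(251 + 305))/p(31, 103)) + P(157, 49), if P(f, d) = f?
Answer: 232044523/1145954 ≈ 202.49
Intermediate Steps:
(-3271/15698 + (-6*(251 + 305))/p(31, 103)) + P(157, 49) = (-3271/15698 - 6*(251 + 305)/(-73)) + 157 = (-3271*1/15698 - 6*556*(-1/73)) + 157 = (-3271/15698 - 3336*(-1/73)) + 157 = (-3271/15698 + 3336/73) + 157 = 52129745/1145954 + 157 = 232044523/1145954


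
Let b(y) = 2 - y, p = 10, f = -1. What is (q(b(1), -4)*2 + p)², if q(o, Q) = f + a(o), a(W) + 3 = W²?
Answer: 16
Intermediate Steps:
a(W) = -3 + W²
q(o, Q) = -4 + o² (q(o, Q) = -1 + (-3 + o²) = -4 + o²)
(q(b(1), -4)*2 + p)² = ((-4 + (2 - 1*1)²)*2 + 10)² = ((-4 + (2 - 1)²)*2 + 10)² = ((-4 + 1²)*2 + 10)² = ((-4 + 1)*2 + 10)² = (-3*2 + 10)² = (-6 + 10)² = 4² = 16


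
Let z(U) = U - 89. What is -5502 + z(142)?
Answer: -5449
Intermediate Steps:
z(U) = -89 + U
-5502 + z(142) = -5502 + (-89 + 142) = -5502 + 53 = -5449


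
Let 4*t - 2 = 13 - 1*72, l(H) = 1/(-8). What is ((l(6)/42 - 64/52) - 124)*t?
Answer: 10393399/5824 ≈ 1784.6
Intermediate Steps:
l(H) = -⅛
t = -57/4 (t = ½ + (13 - 1*72)/4 = ½ + (13 - 72)/4 = ½ + (¼)*(-59) = ½ - 59/4 = -57/4 ≈ -14.250)
((l(6)/42 - 64/52) - 124)*t = ((-⅛/42 - 64/52) - 124)*(-57/4) = ((-⅛*1/42 - 64*1/52) - 124)*(-57/4) = ((-1/336 - 16/13) - 124)*(-57/4) = (-5389/4368 - 124)*(-57/4) = -547021/4368*(-57/4) = 10393399/5824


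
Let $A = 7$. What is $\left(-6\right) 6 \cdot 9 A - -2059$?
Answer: $-209$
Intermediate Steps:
$\left(-6\right) 6 \cdot 9 A - -2059 = \left(-6\right) 6 \cdot 9 \cdot 7 - -2059 = \left(-36\right) 9 \cdot 7 + 2059 = \left(-324\right) 7 + 2059 = -2268 + 2059 = -209$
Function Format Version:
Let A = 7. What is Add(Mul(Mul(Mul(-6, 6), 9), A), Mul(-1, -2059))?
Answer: -209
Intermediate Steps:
Add(Mul(Mul(Mul(-6, 6), 9), A), Mul(-1, -2059)) = Add(Mul(Mul(Mul(-6, 6), 9), 7), Mul(-1, -2059)) = Add(Mul(Mul(-36, 9), 7), 2059) = Add(Mul(-324, 7), 2059) = Add(-2268, 2059) = -209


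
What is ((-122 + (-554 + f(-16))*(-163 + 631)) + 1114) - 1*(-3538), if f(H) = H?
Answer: -262230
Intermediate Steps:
((-122 + (-554 + f(-16))*(-163 + 631)) + 1114) - 1*(-3538) = ((-122 + (-554 - 16)*(-163 + 631)) + 1114) - 1*(-3538) = ((-122 - 570*468) + 1114) + 3538 = ((-122 - 266760) + 1114) + 3538 = (-266882 + 1114) + 3538 = -265768 + 3538 = -262230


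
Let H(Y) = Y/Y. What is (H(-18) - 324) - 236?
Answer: -559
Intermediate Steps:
H(Y) = 1
(H(-18) - 324) - 236 = (1 - 324) - 236 = -323 - 236 = -559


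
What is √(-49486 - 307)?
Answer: I*√49793 ≈ 223.14*I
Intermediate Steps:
√(-49486 - 307) = √(-49793) = I*√49793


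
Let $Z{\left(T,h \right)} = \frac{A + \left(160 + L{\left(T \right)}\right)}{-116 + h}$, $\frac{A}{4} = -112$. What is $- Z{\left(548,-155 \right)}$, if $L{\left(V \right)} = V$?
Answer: $\frac{260}{271} \approx 0.95941$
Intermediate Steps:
$A = -448$ ($A = 4 \left(-112\right) = -448$)
$Z{\left(T,h \right)} = \frac{-288 + T}{-116 + h}$ ($Z{\left(T,h \right)} = \frac{-448 + \left(160 + T\right)}{-116 + h} = \frac{-288 + T}{-116 + h}$)
$- Z{\left(548,-155 \right)} = - \frac{-288 + 548}{-116 - 155} = - \frac{260}{-271} = - \frac{\left(-1\right) 260}{271} = \left(-1\right) \left(- \frac{260}{271}\right) = \frac{260}{271}$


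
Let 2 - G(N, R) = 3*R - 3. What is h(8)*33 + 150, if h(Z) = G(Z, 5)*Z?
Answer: -2490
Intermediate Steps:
G(N, R) = 5 - 3*R (G(N, R) = 2 - (3*R - 3) = 2 - (-3 + 3*R) = 2 + (3 - 3*R) = 5 - 3*R)
h(Z) = -10*Z (h(Z) = (5 - 3*5)*Z = (5 - 15)*Z = -10*Z)
h(8)*33 + 150 = -10*8*33 + 150 = -80*33 + 150 = -2640 + 150 = -2490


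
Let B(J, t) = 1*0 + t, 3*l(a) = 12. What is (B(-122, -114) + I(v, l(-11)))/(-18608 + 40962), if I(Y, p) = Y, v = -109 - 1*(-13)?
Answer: -105/11177 ≈ -0.0093943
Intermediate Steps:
l(a) = 4 (l(a) = (⅓)*12 = 4)
v = -96 (v = -109 + 13 = -96)
B(J, t) = t (B(J, t) = 0 + t = t)
(B(-122, -114) + I(v, l(-11)))/(-18608 + 40962) = (-114 - 96)/(-18608 + 40962) = -210/22354 = -210*1/22354 = -105/11177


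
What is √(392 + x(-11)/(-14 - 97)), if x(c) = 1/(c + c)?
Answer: √2337641130/2442 ≈ 19.799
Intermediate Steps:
x(c) = 1/(2*c)
√(392 + x(-11)/(-14 - 97)) = √(392 + ((½)/(-11))/(-14 - 97)) = √(392 + ((½)*(-1/11))/(-111)) = √(392 - 1/22*(-1/111)) = √(392 + 1/2442) = √(957265/2442) = √2337641130/2442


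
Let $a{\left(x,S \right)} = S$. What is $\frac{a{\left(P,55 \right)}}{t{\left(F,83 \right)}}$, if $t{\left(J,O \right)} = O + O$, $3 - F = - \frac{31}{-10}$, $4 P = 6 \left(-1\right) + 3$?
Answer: $\frac{55}{166} \approx 0.33133$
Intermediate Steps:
$P = - \frac{3}{4}$ ($P = \frac{6 \left(-1\right) + 3}{4} = \frac{-6 + 3}{4} = \frac{1}{4} \left(-3\right) = - \frac{3}{4} \approx -0.75$)
$F = - \frac{1}{10}$ ($F = 3 - - \frac{31}{-10} = 3 - \left(-31\right) \left(- \frac{1}{10}\right) = 3 - \frac{31}{10} = - \frac{1}{10} \approx -0.1$)
$t{\left(J,O \right)} = 2 O$
$\frac{a{\left(P,55 \right)}}{t{\left(F,83 \right)}} = \frac{55}{2 \cdot 83} = \frac{55}{166}$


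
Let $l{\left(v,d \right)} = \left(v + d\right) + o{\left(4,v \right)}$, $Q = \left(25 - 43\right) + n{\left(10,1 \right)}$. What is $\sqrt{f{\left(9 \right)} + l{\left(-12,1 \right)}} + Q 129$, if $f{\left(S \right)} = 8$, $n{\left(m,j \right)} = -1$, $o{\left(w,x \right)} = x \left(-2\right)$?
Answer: $-2451 + \sqrt{21} \approx -2446.4$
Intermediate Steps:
$o{\left(w,x \right)} = - 2 x$
$Q = -19$ ($Q = \left(25 - 43\right) - 1 = -18 - 1 = -19$)
$l{\left(v,d \right)} = d - v$ ($l{\left(v,d \right)} = \left(v + d\right) - 2 v = \left(d + v\right) - 2 v = d - v$)
$\sqrt{f{\left(9 \right)} + l{\left(-12,1 \right)}} + Q 129 = \sqrt{8 + \left(1 - -12\right)} - 2451 = \sqrt{8 + \left(1 + 12\right)} - 2451 = \sqrt{8 + 13} - 2451 = \sqrt{21} - 2451 = -2451 + \sqrt{21}$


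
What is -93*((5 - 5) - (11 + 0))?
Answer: 1023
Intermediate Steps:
-93*((5 - 5) - (11 + 0)) = -93*(0 - 1*11) = -93*(0 - 11) = -93*(-11) = 1023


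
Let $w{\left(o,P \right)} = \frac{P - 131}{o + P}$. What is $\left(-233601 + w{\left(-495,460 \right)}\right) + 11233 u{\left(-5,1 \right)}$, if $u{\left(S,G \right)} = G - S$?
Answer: $- \frac{831062}{5} \approx -1.6621 \cdot 10^{5}$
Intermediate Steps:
$w{\left(o,P \right)} = \frac{-131 + P}{P + o}$ ($w{\left(o,P \right)} = \frac{P - 131}{P + o} = \frac{-131 + P}{P + o}$)
$\left(-233601 + w{\left(-495,460 \right)}\right) + 11233 u{\left(-5,1 \right)} = \left(-233601 + \frac{-131 + 460}{460 - 495}\right) + 11233 \left(1 - -5\right) = \left(-233601 + \frac{1}{-35} \cdot 329\right) + 11233 \left(1 + 5\right) = \left(-233601 - \frac{47}{5}\right) + 11233 \cdot 6 = \left(-233601 - \frac{47}{5}\right) + 67398 = - \frac{1168052}{5} + 67398 = - \frac{831062}{5}$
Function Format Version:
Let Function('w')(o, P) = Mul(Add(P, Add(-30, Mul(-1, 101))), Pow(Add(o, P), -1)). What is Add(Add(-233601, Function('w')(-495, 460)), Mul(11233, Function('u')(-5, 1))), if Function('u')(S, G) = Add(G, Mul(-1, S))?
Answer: Rational(-831062, 5) ≈ -1.6621e+5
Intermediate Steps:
Function('w')(o, P) = Mul(Pow(Add(P, o), -1), Add(-131, P)) (Function('w')(o, P) = Mul(Add(P, Add(-30, -101)), Pow(Add(P, o), -1)) = Mul(Add(P, -131), Pow(Add(P, o), -1)) = Mul(Add(-131, P), Pow(Add(P, o), -1)) = Mul(Pow(Add(P, o), -1), Add(-131, P)))
Add(Add(-233601, Function('w')(-495, 460)), Mul(11233, Function('u')(-5, 1))) = Add(Add(-233601, Mul(Pow(Add(460, -495), -1), Add(-131, 460))), Mul(11233, Add(1, Mul(-1, -5)))) = Add(Add(-233601, Mul(Pow(-35, -1), 329)), Mul(11233, Add(1, 5))) = Add(Add(-233601, Mul(Rational(-1, 35), 329)), Mul(11233, 6)) = Add(Add(-233601, Rational(-47, 5)), 67398) = Add(Rational(-1168052, 5), 67398) = Rational(-831062, 5)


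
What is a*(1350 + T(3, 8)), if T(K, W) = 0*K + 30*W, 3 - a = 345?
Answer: -543780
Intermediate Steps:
a = -342 (a = 3 - 1*345 = 3 - 345 = -342)
T(K, W) = 30*W (T(K, W) = 0 + 30*W = 30*W)
a*(1350 + T(3, 8)) = -342*(1350 + 30*8) = -342*(1350 + 240) = -342*1590 = -543780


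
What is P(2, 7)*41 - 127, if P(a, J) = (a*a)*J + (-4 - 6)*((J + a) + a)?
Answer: -3489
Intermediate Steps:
P(a, J) = -20*a - 10*J + J*a² (P(a, J) = a²*J - 10*(J + 2*a) = J*a² + (-20*a - 10*J) = -20*a - 10*J + J*a²)
P(2, 7)*41 - 127 = (-20*2 - 10*7 + 7*2²)*41 - 127 = (-40 - 70 + 7*4)*41 - 127 = (-40 - 70 + 28)*41 - 127 = -82*41 - 127 = -3362 - 127 = -3489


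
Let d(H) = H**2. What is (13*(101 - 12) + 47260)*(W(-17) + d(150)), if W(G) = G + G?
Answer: 1087736322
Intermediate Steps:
W(G) = 2*G
(13*(101 - 12) + 47260)*(W(-17) + d(150)) = (13*(101 - 12) + 47260)*(2*(-17) + 150**2) = (13*89 + 47260)*(-34 + 22500) = (1157 + 47260)*22466 = 48417*22466 = 1087736322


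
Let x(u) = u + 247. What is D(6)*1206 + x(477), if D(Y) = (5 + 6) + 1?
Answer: 15196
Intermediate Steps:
D(Y) = 12 (D(Y) = 11 + 1 = 12)
x(u) = 247 + u
D(6)*1206 + x(477) = 12*1206 + (247 + 477) = 14472 + 724 = 15196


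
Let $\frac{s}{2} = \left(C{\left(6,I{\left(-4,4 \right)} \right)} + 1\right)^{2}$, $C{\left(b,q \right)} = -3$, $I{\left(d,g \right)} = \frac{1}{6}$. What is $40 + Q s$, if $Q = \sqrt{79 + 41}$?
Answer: $40 + 16 \sqrt{30} \approx 127.64$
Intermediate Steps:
$I{\left(d,g \right)} = \frac{1}{6}$
$Q = 2 \sqrt{30}$ ($Q = \sqrt{120} = 2 \sqrt{30} \approx 10.954$)
$s = 8$ ($s = 2 \left(-3 + 1\right)^{2} = 2 \left(-2\right)^{2} = 2 \cdot 4 = 8$)
$40 + Q s = 40 + 2 \sqrt{30} \cdot 8 = 40 + 16 \sqrt{30}$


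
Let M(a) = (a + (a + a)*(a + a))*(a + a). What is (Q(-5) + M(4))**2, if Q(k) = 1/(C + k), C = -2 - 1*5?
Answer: 42601729/144 ≈ 2.9585e+5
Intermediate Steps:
C = -7 (C = -2 - 5 = -7)
Q(k) = 1/(-7 + k)
M(a) = 2*a*(a + 4*a**2) (M(a) = (a + (2*a)*(2*a))*(2*a) = (a + 4*a**2)*(2*a) = 2*a*(a + 4*a**2))
(Q(-5) + M(4))**2 = (1/(-7 - 5) + 4**2*(2 + 8*4))**2 = (1/(-12) + 16*(2 + 32))**2 = (-1/12 + 16*34)**2 = (-1/12 + 544)**2 = (6527/12)**2 = 42601729/144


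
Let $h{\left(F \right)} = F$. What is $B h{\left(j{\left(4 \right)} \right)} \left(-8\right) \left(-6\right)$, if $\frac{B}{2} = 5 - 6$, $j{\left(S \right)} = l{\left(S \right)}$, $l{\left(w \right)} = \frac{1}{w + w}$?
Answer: $-12$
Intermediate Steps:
$l{\left(w \right)} = \frac{1}{2 w}$
$j{\left(S \right)} = \frac{1}{2 S}$
$B = -2$ ($B = 2 \left(5 - 6\right) = 2 \left(-1\right) = -2$)
$B h{\left(j{\left(4 \right)} \right)} \left(-8\right) \left(-6\right) = - 2 \frac{1}{2 \cdot 4} \left(-8\right) \left(-6\right) = - 2 \cdot \frac{1}{2} \cdot \frac{1}{4} \left(-8\right) \left(-6\right) = - 2 \cdot \frac{1}{8} \left(-8\right) \left(-6\right) = - 2 \left(\left(-1\right) \left(-6\right)\right) = \left(-2\right) 6 = -12$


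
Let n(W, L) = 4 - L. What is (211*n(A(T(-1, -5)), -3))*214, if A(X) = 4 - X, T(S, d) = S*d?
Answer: 316078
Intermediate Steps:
(211*n(A(T(-1, -5)), -3))*214 = (211*(4 - 1*(-3)))*214 = (211*(4 + 3))*214 = (211*7)*214 = 1477*214 = 316078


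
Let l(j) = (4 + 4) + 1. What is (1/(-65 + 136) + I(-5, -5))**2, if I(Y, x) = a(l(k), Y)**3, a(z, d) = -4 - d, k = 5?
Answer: 5184/5041 ≈ 1.0284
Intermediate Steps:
l(j) = 9 (l(j) = 8 + 1 = 9)
I(Y, x) = (-4 - Y)**3
(1/(-65 + 136) + I(-5, -5))**2 = (1/(-65 + 136) - (4 - 5)**3)**2 = (1/71 - 1*(-1)**3)**2 = (1/71 - 1*(-1))**2 = (1/71 + 1)**2 = (72/71)**2 = 5184/5041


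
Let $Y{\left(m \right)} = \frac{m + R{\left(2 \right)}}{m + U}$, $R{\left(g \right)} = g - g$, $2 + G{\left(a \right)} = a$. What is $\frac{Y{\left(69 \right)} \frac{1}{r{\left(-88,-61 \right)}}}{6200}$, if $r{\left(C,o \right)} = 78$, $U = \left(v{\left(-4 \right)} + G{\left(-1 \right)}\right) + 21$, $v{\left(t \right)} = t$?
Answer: $\frac{23}{13379600} \approx 1.719 \cdot 10^{-6}$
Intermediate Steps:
$G{\left(a \right)} = -2 + a$
$R{\left(g \right)} = 0$
$U = 14$ ($U = \left(-4 - 3\right) + 21 = -7 + 21 = 14$)
$Y{\left(m \right)} = \frac{m}{14 + m}$ ($Y{\left(m \right)} = \frac{m + 0}{m + 14} = \frac{m}{14 + m}$)
$\frac{Y{\left(69 \right)} \frac{1}{r{\left(-88,-61 \right)}}}{6200} = \frac{\frac{69}{14 + 69} \cdot \frac{1}{78}}{6200} = \frac{69}{83} \cdot \frac{1}{78} \cdot \frac{1}{6200} = \frac{23}{2158} \cdot \frac{1}{6200} = \frac{23}{13379600}$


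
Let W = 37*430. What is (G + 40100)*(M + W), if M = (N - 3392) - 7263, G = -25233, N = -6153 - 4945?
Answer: -86867881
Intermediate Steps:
N = -11098
W = 15910
M = -21753 (M = (-11098 - 3392) - 7263 = -14490 - 7263 = -21753)
(G + 40100)*(M + W) = (-25233 + 40100)*(-21753 + 15910) = 14867*(-5843) = -86867881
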